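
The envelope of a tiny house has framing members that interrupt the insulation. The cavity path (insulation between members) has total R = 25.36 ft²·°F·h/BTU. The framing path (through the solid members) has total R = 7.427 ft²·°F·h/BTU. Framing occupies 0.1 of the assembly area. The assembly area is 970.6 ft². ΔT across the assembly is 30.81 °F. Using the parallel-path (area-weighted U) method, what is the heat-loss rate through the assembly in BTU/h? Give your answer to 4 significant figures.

U_eff = 0.9/25.36 + 0.1/7.427 = 0.035489 + 0.013464 = 0.048953
R_eff = 1/U_eff = 20.428 ft²·°F·h/BTU
Q = 970.6 × 30.81 / 20.428 = 1463.9 BTU/h

1464 BTU/h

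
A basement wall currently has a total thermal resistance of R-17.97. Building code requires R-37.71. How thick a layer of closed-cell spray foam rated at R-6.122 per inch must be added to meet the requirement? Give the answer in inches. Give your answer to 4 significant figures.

ΔR = 37.71 − 17.97 = 19.74 ft²·°F·h/BTU
L = ΔR / (R/in) = 19.74/6.122 = 3.2244 in

3.224 in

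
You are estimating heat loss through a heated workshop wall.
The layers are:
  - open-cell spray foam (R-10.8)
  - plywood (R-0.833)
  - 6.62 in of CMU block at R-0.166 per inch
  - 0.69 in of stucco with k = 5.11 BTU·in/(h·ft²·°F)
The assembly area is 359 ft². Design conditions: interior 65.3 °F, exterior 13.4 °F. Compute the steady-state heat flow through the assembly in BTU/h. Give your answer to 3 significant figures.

6.62 × 0.166 = 1.099
0.69/5.11 = 0.135
R_total = 10.8 + 0.833 + 1.099 + 0.135 = 12.87 ft²·°F·h/BTU
Q = A·ΔT/R = 359 × (65.3 − 13.4) / 12.87 = 1448 BTU/h

1450 BTU/h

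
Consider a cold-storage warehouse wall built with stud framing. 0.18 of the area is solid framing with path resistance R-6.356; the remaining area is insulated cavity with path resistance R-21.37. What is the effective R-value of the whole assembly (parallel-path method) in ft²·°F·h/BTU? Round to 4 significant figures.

14.99 ft²·°F·h/BTU

U_eff = 0.82/21.37 + 0.18/6.356 = 0.038372 + 0.02832 = 0.066691
R_eff = 1/U_eff = 14.994 ft²·°F·h/BTU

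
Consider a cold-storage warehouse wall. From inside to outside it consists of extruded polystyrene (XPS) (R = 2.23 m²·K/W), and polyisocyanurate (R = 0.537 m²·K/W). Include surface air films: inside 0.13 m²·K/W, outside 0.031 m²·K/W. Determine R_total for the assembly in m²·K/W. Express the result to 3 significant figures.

2.93 m²·K/W

R_total = 0.13 + 2.23 + 0.537 + 0.031 = 2.928 m²·K/W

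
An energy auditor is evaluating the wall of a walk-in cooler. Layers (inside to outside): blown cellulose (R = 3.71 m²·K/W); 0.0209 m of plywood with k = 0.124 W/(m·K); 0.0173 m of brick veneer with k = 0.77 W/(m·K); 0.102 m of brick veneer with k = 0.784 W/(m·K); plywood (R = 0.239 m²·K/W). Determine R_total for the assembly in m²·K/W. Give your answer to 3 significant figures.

4.27 m²·K/W

0.0209/0.124 = 0.1685
0.0173/0.77 = 0.02247
0.102/0.784 = 0.1301
R_total = 3.71 + 0.1685 + 0.02247 + 0.1301 + 0.239 = 4.27 m²·K/W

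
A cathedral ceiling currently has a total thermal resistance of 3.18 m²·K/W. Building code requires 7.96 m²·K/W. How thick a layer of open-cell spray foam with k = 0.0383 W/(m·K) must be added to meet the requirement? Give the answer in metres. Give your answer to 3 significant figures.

ΔR = 7.96 − 3.18 = 4.78 m²·K/W
L = ΔR × k = 4.78 × 0.0383 = 0.1831 m

0.183 m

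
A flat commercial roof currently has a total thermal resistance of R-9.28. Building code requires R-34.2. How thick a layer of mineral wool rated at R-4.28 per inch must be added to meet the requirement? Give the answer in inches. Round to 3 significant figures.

ΔR = 34.2 − 9.28 = 24.92 ft²·°F·h/BTU
L = ΔR / (R/in) = 24.92/4.28 = 5.822 in

5.82 in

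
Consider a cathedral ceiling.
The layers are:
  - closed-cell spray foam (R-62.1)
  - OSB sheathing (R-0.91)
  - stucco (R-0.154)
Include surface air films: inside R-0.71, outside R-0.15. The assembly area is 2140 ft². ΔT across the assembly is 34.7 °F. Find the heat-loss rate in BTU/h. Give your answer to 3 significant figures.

1160 BTU/h

R_total = 0.71 + 62.1 + 0.91 + 0.154 + 0.15 = 64.02 ft²·°F·h/BTU
Q = A·ΔT/R = 2140 × 34.7 / 64.02 = 1160 BTU/h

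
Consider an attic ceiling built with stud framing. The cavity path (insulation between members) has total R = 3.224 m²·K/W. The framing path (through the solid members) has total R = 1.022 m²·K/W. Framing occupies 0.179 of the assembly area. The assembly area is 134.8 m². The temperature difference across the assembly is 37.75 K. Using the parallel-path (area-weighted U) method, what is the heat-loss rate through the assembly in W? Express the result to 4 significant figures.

U_eff = 0.821/3.224 + 0.179/1.022 = 0.25465 + 0.17515 = 0.4298
R_eff = 1/U_eff = 2.3267 m²·K/W
Q = 134.8 × 37.75 / 2.3267 = 2187.1 W

2187 W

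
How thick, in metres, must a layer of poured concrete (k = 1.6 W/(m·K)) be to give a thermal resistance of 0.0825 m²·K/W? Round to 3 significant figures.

L = R·k = 0.0825 × 1.6 = 0.132 m

0.132 m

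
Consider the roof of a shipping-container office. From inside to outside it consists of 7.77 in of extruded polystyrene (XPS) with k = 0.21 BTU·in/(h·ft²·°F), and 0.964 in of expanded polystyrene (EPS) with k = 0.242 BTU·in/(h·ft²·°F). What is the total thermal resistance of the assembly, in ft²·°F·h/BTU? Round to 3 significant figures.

41.0 ft²·°F·h/BTU

7.77/0.21 = 37
0.964/0.242 = 3.983
R_total = 37 + 3.983 = 40.98 ft²·°F·h/BTU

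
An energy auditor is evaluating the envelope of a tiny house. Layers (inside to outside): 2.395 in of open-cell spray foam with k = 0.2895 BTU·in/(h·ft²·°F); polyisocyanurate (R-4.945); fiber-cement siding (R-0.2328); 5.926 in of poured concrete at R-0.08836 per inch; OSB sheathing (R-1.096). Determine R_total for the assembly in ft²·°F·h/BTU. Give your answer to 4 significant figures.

2.395/0.2895 = 8.2729
5.926 × 0.08836 = 0.52362
R_total = 8.2729 + 4.945 + 0.2328 + 0.52362 + 1.096 = 15.07 ft²·°F·h/BTU

15.07 ft²·°F·h/BTU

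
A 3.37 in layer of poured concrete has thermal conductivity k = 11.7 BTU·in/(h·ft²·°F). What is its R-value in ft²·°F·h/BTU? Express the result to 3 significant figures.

R = L/k = 3.37/11.7 = 0.288 ft²·°F·h/BTU

0.288 ft²·°F·h/BTU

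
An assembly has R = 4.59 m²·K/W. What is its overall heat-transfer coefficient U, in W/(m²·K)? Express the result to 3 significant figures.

U = 1/R = 1/4.59 = 0.2179

0.218 W/(m²·K)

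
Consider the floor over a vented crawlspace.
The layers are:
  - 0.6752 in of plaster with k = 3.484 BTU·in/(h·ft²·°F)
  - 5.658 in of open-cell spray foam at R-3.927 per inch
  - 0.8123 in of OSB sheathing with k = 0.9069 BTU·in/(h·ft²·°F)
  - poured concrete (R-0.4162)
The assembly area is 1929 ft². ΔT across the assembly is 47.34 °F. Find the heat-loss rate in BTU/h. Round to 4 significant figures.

3849 BTU/h

0.6752/3.484 = 0.1938
5.658 × 3.927 = 22.219
0.8123/0.9069 = 0.89569
R_total = 0.1938 + 22.219 + 0.89569 + 0.4162 = 23.725 ft²·°F·h/BTU
Q = A·ΔT/R = 1929 × 47.34 / 23.725 = 3849.1 BTU/h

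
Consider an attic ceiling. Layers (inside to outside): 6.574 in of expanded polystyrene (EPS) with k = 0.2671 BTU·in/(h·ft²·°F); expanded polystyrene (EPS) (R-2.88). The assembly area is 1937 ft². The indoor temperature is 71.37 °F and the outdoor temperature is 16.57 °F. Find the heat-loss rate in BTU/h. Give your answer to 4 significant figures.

6.574/0.2671 = 24.613
R_total = 24.613 + 2.88 = 27.493 ft²·°F·h/BTU
Q = A·ΔT/R = 1937 × (71.37 − 16.57) / 27.493 = 3861 BTU/h

3861 BTU/h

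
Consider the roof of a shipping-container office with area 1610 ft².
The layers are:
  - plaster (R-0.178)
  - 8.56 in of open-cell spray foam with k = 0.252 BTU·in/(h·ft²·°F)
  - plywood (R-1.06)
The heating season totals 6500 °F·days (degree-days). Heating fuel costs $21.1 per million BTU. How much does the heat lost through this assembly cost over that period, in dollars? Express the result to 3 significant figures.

8.56/0.252 = 33.97
R_total = 0.178 + 33.97 + 1.06 = 35.21 ft²·°F·h/BTU
E = A × HDD × 24 / R = 1610 × 6500 × 24 / 35.21 = 7134000 BTU
Cost = 7134000/10⁶ × 21.1 = $150.5

151 dollars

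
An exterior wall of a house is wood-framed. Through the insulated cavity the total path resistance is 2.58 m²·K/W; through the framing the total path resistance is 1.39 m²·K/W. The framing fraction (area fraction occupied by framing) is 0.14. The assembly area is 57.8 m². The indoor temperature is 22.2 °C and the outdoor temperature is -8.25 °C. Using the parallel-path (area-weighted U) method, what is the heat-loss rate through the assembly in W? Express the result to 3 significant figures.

764 W

U_eff = 0.86/2.58 + 0.14/1.39 = 0.3333 + 0.1007 = 0.4341
R_eff = 1/U_eff = 2.304 m²·K/W
Q = 57.8 × (22.2 − (-8.25)) / 2.304 = 763.9 W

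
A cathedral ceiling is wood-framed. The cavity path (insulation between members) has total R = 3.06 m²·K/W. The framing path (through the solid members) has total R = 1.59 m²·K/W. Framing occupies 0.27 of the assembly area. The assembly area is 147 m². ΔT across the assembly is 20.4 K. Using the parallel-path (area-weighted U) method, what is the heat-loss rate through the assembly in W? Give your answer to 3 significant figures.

U_eff = 0.73/3.06 + 0.27/1.59 = 0.2386 + 0.1698 = 0.4084
R_eff = 1/U_eff = 2.449 m²·K/W
Q = 147 × 20.4 / 2.449 = 1225 W

1220 W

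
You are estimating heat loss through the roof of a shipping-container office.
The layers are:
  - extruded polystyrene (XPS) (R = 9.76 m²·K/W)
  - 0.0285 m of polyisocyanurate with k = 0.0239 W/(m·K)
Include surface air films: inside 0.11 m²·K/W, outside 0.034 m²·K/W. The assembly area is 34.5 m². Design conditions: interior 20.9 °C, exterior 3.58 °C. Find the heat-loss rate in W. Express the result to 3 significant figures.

0.0285/0.0239 = 1.192
R_total = 0.11 + 9.76 + 1.192 + 0.034 = 11.1 m²·K/W
Q = A·ΔT/R = 34.5 × (20.9 − 3.58) / 11.1 = 53.85 W

53.8 W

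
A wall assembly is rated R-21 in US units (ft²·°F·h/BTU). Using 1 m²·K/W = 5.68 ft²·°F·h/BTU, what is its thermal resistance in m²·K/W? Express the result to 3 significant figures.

R_SI = 21/5.68 = 3.697

3.70 m²·K/W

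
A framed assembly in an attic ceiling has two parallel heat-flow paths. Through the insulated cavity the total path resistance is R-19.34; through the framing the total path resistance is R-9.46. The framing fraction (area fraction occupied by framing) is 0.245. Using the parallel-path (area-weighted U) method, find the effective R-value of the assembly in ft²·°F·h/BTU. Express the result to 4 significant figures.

U_eff = 0.755/19.34 + 0.245/9.46 = 0.039038 + 0.025899 = 0.064937
R_eff = 1/U_eff = 15.4 ft²·°F·h/BTU

15.40 ft²·°F·h/BTU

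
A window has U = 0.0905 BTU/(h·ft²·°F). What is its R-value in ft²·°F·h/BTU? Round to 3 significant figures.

11.0 ft²·°F·h/BTU

R = 1/U = 1/0.0905 = 11.05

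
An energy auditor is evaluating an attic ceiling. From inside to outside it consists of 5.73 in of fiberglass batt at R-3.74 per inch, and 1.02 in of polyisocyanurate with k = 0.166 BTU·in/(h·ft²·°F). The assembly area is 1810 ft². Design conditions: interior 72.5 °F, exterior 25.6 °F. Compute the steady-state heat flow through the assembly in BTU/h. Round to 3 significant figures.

3080 BTU/h

5.73 × 3.74 = 21.43
1.02/0.166 = 6.145
R_total = 21.43 + 6.145 = 27.57 ft²·°F·h/BTU
Q = A·ΔT/R = 1810 × (72.5 − 25.6) / 27.57 = 3079 BTU/h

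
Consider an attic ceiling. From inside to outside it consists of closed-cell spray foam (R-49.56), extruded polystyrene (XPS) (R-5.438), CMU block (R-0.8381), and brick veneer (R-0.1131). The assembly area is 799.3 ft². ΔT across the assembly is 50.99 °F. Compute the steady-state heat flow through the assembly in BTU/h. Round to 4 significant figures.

728.5 BTU/h

R_total = 49.56 + 5.438 + 0.8381 + 0.1131 = 55.949 ft²·°F·h/BTU
Q = A·ΔT/R = 799.3 × 50.99 / 55.949 = 728.45 BTU/h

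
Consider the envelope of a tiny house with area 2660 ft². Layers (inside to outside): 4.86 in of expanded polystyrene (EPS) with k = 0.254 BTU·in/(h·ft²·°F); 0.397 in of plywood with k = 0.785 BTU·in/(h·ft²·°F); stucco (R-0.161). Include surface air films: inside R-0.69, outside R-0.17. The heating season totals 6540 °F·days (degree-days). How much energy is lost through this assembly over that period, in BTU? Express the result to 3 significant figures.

20200000 BTU

4.86/0.254 = 19.13
0.397/0.785 = 0.5057
R_total = 0.69 + 19.13 + 0.5057 + 0.161 + 0.17 = 20.66 ft²·°F·h/BTU
E = A × HDD × 24 / R = 2660 × 6540 × 24 / 20.66 = 20210000 BTU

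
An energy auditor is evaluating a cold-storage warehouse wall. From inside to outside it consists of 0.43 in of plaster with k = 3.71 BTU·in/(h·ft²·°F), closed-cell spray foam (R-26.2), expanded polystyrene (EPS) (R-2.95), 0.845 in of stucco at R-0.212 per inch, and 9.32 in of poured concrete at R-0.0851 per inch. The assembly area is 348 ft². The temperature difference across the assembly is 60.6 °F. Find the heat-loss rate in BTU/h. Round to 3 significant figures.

0.43/3.71 = 0.1159
0.845 × 0.212 = 0.1791
9.32 × 0.0851 = 0.7931
R_total = 0.1159 + 26.2 + 2.95 + 0.1791 + 0.7931 = 30.24 ft²·°F·h/BTU
Q = A·ΔT/R = 348 × 60.6 / 30.24 = 697.4 BTU/h

697 BTU/h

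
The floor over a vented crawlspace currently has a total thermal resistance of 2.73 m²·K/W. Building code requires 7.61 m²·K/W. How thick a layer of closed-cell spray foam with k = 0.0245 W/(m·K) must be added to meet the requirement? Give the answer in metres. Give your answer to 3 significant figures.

ΔR = 7.61 − 2.73 = 4.88 m²·K/W
L = ΔR × k = 4.88 × 0.0245 = 0.1196 m

0.120 m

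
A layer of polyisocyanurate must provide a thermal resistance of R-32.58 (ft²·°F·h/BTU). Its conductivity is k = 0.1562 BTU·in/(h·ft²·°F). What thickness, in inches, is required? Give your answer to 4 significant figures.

5.089 in

L = R × k = 32.58 × 0.1562 = 5.089 in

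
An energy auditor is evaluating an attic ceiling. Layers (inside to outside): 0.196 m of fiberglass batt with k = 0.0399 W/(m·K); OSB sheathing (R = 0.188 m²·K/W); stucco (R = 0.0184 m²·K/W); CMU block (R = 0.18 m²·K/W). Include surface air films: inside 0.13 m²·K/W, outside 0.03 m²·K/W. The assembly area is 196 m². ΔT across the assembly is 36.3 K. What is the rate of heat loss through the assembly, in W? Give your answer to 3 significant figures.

0.196/0.0399 = 4.912
R_total = 0.13 + 4.912 + 0.188 + 0.0184 + 0.18 + 0.03 = 5.459 m²·K/W
Q = A·ΔT/R = 196 × 36.3 / 5.459 = 1303 W

1300 W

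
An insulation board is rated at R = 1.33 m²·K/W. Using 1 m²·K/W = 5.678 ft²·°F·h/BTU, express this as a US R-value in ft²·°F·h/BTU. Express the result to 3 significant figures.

R_US = 1.33 × 5.678 = 7.552

7.55 ft²·°F·h/BTU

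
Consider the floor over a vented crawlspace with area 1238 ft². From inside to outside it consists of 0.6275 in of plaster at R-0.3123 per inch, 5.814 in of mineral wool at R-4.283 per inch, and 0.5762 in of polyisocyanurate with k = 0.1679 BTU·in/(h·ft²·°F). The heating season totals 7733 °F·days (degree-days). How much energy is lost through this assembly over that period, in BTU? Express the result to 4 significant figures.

8054000 BTU

0.6275 × 0.3123 = 0.19597
5.814 × 4.283 = 24.901
0.5762/0.1679 = 3.4318
R_total = 0.19597 + 24.901 + 3.4318 = 28.529 ft²·°F·h/BTU
E = A × HDD × 24 / R = 1238 × 7733 × 24 / 28.529 = 8053600 BTU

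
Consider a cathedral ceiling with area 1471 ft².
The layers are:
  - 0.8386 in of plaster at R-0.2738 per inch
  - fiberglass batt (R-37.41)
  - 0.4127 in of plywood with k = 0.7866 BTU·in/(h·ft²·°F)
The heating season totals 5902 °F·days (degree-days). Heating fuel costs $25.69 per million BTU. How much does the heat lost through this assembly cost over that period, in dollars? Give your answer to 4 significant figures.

140.3 dollars

0.8386 × 0.2738 = 0.22961
0.4127/0.7866 = 0.52466
R_total = 0.22961 + 37.41 + 0.52466 = 38.164 ft²·°F·h/BTU
E = A × HDD × 24 / R = 1471 × 5902 × 24 / 38.164 = 5459700 BTU
Cost = 5459700/10⁶ × 25.69 = $140.26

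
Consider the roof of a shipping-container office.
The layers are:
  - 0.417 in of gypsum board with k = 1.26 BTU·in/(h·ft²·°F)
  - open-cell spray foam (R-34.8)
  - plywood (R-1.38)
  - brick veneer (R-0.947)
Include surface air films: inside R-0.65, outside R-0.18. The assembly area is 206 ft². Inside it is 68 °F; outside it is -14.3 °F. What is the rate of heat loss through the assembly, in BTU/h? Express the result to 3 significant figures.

443 BTU/h

0.417/1.26 = 0.331
R_total = 0.65 + 0.331 + 34.8 + 1.38 + 0.947 + 0.18 = 38.29 ft²·°F·h/BTU
Q = A·ΔT/R = 206 × (68 − (-14.3)) / 38.29 = 442.8 BTU/h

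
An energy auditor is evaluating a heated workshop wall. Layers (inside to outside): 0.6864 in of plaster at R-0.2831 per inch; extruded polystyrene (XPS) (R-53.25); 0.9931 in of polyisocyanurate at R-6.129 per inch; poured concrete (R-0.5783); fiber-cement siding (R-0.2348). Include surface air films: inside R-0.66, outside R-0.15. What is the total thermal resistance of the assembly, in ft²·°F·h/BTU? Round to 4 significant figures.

61.15 ft²·°F·h/BTU

0.6864 × 0.2831 = 0.19432
0.9931 × 6.129 = 6.0867
R_total = 0.66 + 0.19432 + 53.25 + 6.0867 + 0.5783 + 0.2348 + 0.15 = 61.154 ft²·°F·h/BTU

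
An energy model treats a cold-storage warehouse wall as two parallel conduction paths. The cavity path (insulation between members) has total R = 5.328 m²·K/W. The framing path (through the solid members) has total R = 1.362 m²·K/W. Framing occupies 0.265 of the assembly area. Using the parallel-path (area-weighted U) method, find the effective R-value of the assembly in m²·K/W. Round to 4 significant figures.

U_eff = 0.735/5.328 + 0.265/1.362 = 0.13795 + 0.19457 = 0.33252
R_eff = 1/U_eff = 3.0074 m²·K/W

3.007 m²·K/W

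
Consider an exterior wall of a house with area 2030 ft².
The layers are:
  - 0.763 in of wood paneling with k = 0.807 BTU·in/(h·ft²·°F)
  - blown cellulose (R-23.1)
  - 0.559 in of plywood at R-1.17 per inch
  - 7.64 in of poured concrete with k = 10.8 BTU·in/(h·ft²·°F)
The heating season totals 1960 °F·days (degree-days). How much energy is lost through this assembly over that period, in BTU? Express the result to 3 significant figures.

0.763/0.807 = 0.9455
0.559 × 1.17 = 0.654
7.64/10.8 = 0.7074
R_total = 0.9455 + 23.1 + 0.654 + 0.7074 = 25.41 ft²·°F·h/BTU
E = A × HDD × 24 / R = 2030 × 1960 × 24 / 25.41 = 3758000 BTU

3760000 BTU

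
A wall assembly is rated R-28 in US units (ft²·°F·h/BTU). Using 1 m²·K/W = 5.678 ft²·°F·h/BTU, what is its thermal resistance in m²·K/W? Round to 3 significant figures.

4.93 m²·K/W

R_SI = 28/5.678 = 4.931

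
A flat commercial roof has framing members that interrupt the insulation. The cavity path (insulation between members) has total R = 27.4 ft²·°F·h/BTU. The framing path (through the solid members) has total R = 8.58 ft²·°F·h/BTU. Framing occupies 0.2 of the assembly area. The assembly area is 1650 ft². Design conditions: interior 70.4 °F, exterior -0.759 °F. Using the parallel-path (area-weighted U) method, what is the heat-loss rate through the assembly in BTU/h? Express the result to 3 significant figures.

6160 BTU/h

U_eff = 0.8/27.4 + 0.2/8.58 = 0.0292 + 0.02331 = 0.05251
R_eff = 1/U_eff = 19.05 ft²·°F·h/BTU
Q = 1650 × (70.4 − (-0.759)) / 19.05 = 6165 BTU/h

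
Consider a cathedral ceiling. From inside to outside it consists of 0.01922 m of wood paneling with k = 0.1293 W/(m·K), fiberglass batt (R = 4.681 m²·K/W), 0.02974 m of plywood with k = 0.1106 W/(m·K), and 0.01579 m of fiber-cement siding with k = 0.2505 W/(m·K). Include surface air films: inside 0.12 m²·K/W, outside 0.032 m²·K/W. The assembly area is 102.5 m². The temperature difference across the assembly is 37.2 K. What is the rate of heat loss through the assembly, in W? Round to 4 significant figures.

0.01922/0.1293 = 0.14865
0.02974/0.1106 = 0.2689
0.01579/0.2505 = 0.063034
R_total = 0.12 + 0.14865 + 4.681 + 0.2689 + 0.063034 + 0.032 = 5.3136 m²·K/W
Q = A·ΔT/R = 102.5 × 37.2 / 5.3136 = 717.6 W

717.6 W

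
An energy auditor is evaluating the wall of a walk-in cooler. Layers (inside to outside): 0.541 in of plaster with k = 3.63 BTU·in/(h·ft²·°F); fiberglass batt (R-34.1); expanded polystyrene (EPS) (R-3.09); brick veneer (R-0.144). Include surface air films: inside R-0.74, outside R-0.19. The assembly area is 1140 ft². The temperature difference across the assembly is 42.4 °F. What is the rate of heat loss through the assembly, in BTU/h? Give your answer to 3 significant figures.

0.541/3.63 = 0.149
R_total = 0.74 + 0.149 + 34.1 + 3.09 + 0.144 + 0.19 = 38.41 ft²·°F·h/BTU
Q = A·ΔT/R = 1140 × 42.4 / 38.41 = 1258 BTU/h

1260 BTU/h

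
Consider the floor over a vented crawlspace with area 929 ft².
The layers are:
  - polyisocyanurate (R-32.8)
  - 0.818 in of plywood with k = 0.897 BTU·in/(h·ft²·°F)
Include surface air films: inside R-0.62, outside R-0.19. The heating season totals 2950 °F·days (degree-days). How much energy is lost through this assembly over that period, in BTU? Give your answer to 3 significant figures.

1910000 BTU

0.818/0.897 = 0.9119
R_total = 0.62 + 32.8 + 0.9119 + 0.19 = 34.52 ft²·°F·h/BTU
E = A × HDD × 24 / R = 929 × 2950 × 24 / 34.52 = 1905000 BTU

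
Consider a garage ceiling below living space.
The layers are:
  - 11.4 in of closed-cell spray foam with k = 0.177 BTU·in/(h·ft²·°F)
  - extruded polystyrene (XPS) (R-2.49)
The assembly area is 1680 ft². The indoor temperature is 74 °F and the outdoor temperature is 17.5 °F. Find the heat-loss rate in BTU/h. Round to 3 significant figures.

11.4/0.177 = 64.41
R_total = 64.41 + 2.49 = 66.9 ft²·°F·h/BTU
Q = A·ΔT/R = 1680 × (74 − 17.5) / 66.9 = 1419 BTU/h

1420 BTU/h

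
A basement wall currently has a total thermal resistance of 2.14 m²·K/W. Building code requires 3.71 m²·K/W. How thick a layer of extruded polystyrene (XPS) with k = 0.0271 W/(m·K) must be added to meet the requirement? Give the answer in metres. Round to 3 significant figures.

ΔR = 3.71 − 2.14 = 1.57 m²·K/W
L = ΔR × k = 1.57 × 0.0271 = 0.04255 m

0.0425 m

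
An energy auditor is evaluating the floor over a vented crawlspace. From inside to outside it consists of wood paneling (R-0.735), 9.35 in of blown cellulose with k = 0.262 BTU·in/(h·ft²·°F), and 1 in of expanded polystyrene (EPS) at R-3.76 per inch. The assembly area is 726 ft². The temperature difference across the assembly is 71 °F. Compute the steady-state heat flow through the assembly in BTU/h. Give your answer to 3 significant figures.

9.35/0.262 = 35.69
1 × 3.76 = 3.76
R_total = 0.735 + 35.69 + 3.76 = 40.18 ft²·°F·h/BTU
Q = A·ΔT/R = 726 × 71 / 40.18 = 1283 BTU/h

1280 BTU/h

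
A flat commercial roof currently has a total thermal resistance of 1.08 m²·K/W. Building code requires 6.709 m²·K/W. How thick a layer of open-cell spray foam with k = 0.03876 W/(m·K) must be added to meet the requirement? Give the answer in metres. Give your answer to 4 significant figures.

0.2182 m

ΔR = 6.709 − 1.08 = 5.629 m²·K/W
L = ΔR × k = 5.629 × 0.03876 = 0.21818 m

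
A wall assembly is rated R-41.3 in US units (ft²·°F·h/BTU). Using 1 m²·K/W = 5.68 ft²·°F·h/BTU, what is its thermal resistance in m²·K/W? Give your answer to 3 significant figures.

R_SI = 41.3/5.68 = 7.271

7.27 m²·K/W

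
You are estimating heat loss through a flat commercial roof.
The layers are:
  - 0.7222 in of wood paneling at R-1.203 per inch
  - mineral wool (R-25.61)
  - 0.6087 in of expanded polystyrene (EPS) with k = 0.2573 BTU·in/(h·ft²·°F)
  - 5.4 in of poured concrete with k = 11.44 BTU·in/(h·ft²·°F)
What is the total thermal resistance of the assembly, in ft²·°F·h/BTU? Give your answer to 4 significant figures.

29.32 ft²·°F·h/BTU

0.7222 × 1.203 = 0.86881
0.6087/0.2573 = 2.3657
5.4/11.44 = 0.47203
R_total = 0.86881 + 25.61 + 2.3657 + 0.47203 = 29.317 ft²·°F·h/BTU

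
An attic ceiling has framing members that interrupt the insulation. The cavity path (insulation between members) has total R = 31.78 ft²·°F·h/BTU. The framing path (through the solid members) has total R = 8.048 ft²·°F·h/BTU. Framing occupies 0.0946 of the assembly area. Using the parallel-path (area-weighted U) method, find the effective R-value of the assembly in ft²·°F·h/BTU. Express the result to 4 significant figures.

24.85 ft²·°F·h/BTU

U_eff = 0.9054/31.78 + 0.0946/8.048 = 0.02849 + 0.011754 = 0.040244
R_eff = 1/U_eff = 24.848 ft²·°F·h/BTU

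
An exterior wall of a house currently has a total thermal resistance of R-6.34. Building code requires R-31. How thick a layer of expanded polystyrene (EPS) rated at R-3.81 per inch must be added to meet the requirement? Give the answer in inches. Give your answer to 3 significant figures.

ΔR = 31 − 6.34 = 24.66 ft²·°F·h/BTU
L = ΔR / (R/in) = 24.66/3.81 = 6.472 in

6.47 in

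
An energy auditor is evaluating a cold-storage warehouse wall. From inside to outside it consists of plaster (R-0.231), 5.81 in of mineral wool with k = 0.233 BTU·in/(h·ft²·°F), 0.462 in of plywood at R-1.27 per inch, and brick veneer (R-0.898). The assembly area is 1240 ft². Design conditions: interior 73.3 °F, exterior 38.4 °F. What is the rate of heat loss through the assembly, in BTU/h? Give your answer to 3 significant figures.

1620 BTU/h

5.81/0.233 = 24.94
0.462 × 1.27 = 0.5867
R_total = 0.231 + 24.94 + 0.5867 + 0.898 = 26.65 ft²·°F·h/BTU
Q = A·ΔT/R = 1240 × (73.3 − 38.4) / 26.65 = 1624 BTU/h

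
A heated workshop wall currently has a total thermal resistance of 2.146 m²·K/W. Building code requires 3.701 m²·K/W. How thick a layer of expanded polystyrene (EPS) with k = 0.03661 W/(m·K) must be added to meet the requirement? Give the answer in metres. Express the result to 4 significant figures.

ΔR = 3.701 − 2.146 = 1.555 m²·K/W
L = ΔR × k = 1.555 × 0.03661 = 0.056929 m

0.05693 m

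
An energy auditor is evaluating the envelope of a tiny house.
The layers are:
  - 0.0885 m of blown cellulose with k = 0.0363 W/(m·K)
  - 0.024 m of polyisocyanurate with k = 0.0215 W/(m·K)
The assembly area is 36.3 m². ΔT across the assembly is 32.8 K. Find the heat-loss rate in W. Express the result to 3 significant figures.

0.0885/0.0363 = 2.438
0.024/0.0215 = 1.116
R_total = 2.438 + 1.116 = 3.554 m²·K/W
Q = A·ΔT/R = 36.3 × 32.8 / 3.554 = 335 W

335 W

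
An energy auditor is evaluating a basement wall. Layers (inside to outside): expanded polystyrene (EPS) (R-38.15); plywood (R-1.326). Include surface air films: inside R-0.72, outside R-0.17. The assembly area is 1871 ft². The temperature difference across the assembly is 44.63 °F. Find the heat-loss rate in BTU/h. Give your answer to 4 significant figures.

R_total = 0.72 + 38.15 + 1.326 + 0.17 = 40.366 ft²·°F·h/BTU
Q = A·ΔT/R = 1871 × 44.63 / 40.366 = 2068.6 BTU/h

2069 BTU/h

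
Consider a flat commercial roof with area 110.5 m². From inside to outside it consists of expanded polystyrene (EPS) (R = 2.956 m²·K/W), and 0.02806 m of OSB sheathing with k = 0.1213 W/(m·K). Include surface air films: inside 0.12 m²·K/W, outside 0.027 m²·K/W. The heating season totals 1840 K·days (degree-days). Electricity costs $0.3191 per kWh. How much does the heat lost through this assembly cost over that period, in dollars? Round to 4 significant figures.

467.0 dollars

0.02806/0.1213 = 0.23133
R_total = 0.12 + 2.956 + 0.23133 + 0.027 = 3.3343 m²·K/W
E = A × HDD × 24 / R / 1000 = 110.5 × 1840 × 24 / 3.3343 / 1000 = 1463.5 kWh
Cost = 1463.5 × 0.3191 = $466.99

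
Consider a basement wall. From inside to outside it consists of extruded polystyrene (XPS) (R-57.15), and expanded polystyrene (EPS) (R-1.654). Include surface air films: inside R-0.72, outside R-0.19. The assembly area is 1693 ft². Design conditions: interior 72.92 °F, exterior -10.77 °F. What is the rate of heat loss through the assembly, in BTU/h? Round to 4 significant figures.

2373 BTU/h

R_total = 0.72 + 57.15 + 1.654 + 0.19 = 59.714 ft²·°F·h/BTU
Q = A·ΔT/R = 1693 × (72.92 − (-10.77)) / 59.714 = 2372.8 BTU/h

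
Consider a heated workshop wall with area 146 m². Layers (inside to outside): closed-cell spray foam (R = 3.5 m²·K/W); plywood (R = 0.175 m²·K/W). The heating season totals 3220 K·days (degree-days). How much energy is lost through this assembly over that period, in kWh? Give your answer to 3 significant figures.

R_total = 3.5 + 0.175 = 3.675 m²·K/W
E = A × HDD × 24 / R / 1000 = 146 × 3220 × 24 / 3.675 / 1000 = 3070 kWh

3070 kWh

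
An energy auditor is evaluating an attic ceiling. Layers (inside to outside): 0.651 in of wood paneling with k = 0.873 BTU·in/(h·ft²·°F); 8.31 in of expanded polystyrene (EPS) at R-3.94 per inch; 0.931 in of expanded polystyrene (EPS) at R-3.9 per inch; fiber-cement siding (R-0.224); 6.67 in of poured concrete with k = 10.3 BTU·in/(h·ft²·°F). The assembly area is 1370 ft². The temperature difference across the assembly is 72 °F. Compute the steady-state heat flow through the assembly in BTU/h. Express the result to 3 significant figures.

0.651/0.873 = 0.7457
8.31 × 3.94 = 32.74
0.931 × 3.9 = 3.631
6.67/10.3 = 0.6476
R_total = 0.7457 + 32.74 + 3.631 + 0.224 + 0.6476 = 37.99 ft²·°F·h/BTU
Q = A·ΔT/R = 1370 × 72 / 37.99 = 2597 BTU/h

2600 BTU/h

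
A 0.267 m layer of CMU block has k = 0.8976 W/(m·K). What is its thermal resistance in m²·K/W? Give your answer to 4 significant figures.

0.2975 m²·K/W

R = L/k = 0.267/0.8976 = 0.29746 m²·K/W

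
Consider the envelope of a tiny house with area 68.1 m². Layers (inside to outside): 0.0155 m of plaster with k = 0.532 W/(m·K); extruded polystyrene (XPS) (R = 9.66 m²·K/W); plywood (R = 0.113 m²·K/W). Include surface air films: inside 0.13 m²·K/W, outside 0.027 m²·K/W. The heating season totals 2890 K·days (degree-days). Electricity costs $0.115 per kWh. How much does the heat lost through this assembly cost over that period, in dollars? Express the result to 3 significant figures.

0.0155/0.532 = 0.02914
R_total = 0.13 + 0.02914 + 9.66 + 0.113 + 0.027 = 9.959 m²·K/W
E = A × HDD × 24 / R / 1000 = 68.1 × 2890 × 24 / 9.959 / 1000 = 474.3 kWh
Cost = 474.3 × 0.115 = $54.54

54.5 dollars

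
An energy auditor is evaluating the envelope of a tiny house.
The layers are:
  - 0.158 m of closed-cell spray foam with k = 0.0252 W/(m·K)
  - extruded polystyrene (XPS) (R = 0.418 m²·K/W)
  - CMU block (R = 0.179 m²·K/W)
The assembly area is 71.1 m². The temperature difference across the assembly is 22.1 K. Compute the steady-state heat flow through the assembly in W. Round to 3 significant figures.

229 W

0.158/0.0252 = 6.27
R_total = 6.27 + 0.418 + 0.179 = 6.867 m²·K/W
Q = A·ΔT/R = 71.1 × 22.1 / 6.867 = 228.8 W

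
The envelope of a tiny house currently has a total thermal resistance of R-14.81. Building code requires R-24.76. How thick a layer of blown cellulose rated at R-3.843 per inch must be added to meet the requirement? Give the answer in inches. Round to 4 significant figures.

ΔR = 24.76 − 14.81 = 9.95 ft²·°F·h/BTU
L = ΔR / (R/in) = 9.95/3.843 = 2.5891 in

2.589 in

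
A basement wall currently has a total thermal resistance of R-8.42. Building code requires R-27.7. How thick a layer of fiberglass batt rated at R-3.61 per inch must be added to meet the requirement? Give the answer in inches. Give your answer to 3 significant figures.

ΔR = 27.7 − 8.42 = 19.28 ft²·°F·h/BTU
L = ΔR / (R/in) = 19.28/3.61 = 5.341 in

5.34 in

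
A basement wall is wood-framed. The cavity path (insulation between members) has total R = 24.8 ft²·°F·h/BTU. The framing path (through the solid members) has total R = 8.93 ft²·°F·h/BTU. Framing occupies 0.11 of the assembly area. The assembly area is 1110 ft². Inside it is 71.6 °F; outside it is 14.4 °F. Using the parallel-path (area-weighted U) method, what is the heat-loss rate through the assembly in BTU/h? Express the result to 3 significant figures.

3060 BTU/h

U_eff = 0.89/24.8 + 0.11/8.93 = 0.03589 + 0.01232 = 0.04821
R_eff = 1/U_eff = 20.74 ft²·°F·h/BTU
Q = 1110 × (71.6 − 14.4) / 20.74 = 3061 BTU/h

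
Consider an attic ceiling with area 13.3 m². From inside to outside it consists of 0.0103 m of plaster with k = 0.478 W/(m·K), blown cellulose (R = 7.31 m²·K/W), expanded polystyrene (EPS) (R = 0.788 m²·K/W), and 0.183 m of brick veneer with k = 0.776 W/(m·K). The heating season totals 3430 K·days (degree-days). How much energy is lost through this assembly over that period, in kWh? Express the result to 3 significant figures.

0.0103/0.478 = 0.02155
0.183/0.776 = 0.2358
R_total = 0.02155 + 7.31 + 0.788 + 0.2358 = 8.355 m²·K/W
E = A × HDD × 24 / R / 1000 = 13.3 × 3430 × 24 / 8.355 / 1000 = 131 kWh

131 kWh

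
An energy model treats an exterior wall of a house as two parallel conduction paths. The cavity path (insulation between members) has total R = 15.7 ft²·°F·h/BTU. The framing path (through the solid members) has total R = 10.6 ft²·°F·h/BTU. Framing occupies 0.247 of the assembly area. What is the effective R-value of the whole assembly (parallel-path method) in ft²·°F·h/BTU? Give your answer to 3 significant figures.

14.0 ft²·°F·h/BTU

U_eff = 0.753/15.7 + 0.247/10.6 = 0.04796 + 0.0233 = 0.07126
R_eff = 1/U_eff = 14.03 ft²·°F·h/BTU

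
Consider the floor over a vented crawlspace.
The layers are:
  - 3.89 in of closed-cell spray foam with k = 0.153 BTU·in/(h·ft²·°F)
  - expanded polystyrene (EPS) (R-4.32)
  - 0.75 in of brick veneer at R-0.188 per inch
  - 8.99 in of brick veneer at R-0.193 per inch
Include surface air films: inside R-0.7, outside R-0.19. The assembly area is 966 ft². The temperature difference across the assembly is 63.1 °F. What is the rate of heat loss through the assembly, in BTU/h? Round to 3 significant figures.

1870 BTU/h

3.89/0.153 = 25.42
0.75 × 0.188 = 0.141
8.99 × 0.193 = 1.735
R_total = 0.7 + 25.42 + 4.32 + 0.141 + 1.735 + 0.19 = 32.51 ft²·°F·h/BTU
Q = A·ΔT/R = 966 × 63.1 / 32.51 = 1875 BTU/h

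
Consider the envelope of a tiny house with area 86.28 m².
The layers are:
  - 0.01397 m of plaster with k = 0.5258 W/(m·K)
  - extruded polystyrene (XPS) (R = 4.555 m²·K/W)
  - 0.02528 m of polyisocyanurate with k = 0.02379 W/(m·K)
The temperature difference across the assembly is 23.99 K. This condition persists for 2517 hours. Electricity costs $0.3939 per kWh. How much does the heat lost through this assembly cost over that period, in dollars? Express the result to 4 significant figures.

0.01397/0.5258 = 0.026569
0.02528/0.02379 = 1.0626
R_total = 0.026569 + 4.555 + 1.0626 = 5.6442 m²·K/W
Q = 86.28 × 23.99 / 5.6442 = 366.72 W
E = 366.72 W × 2517 h / 1000 = 923.04 kWh
Cost = 923.04 × 0.3939 = $363.59

363.6 dollars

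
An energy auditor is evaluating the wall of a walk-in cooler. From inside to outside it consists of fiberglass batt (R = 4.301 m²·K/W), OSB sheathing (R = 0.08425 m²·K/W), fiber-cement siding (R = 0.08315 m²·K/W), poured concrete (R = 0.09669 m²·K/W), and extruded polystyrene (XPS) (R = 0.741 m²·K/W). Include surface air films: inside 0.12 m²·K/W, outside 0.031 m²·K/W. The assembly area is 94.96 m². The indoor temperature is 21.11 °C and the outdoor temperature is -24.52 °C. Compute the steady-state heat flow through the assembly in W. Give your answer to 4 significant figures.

794.0 W

R_total = 0.12 + 4.301 + 0.08425 + 0.08315 + 0.09669 + 0.741 + 0.031 = 5.4571 m²·K/W
Q = A·ΔT/R = 94.96 × (21.11 − (-24.52)) / 5.4571 = 794.02 W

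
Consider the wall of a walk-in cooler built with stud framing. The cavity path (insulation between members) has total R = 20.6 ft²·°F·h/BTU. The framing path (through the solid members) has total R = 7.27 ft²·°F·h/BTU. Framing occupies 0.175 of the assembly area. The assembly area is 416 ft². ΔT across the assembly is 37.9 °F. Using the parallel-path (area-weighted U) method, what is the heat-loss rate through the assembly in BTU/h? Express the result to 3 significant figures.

U_eff = 0.825/20.6 + 0.175/7.27 = 0.04005 + 0.02407 = 0.06412
R_eff = 1/U_eff = 15.6 ft²·°F·h/BTU
Q = 416 × 37.9 / 15.6 = 1011 BTU/h

1010 BTU/h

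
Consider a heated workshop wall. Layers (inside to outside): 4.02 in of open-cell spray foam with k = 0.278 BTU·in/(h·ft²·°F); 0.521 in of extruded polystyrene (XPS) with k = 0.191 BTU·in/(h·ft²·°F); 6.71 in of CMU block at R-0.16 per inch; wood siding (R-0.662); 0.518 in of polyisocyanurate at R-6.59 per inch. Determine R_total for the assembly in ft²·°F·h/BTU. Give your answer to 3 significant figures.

22.3 ft²·°F·h/BTU

4.02/0.278 = 14.46
0.521/0.191 = 2.728
6.71 × 0.16 = 1.074
0.518 × 6.59 = 3.414
R_total = 14.46 + 2.728 + 1.074 + 0.662 + 3.414 = 22.34 ft²·°F·h/BTU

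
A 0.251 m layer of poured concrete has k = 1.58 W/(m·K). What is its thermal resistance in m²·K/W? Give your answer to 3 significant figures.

R = L/k = 0.251/1.58 = 0.1589 m²·K/W

0.159 m²·K/W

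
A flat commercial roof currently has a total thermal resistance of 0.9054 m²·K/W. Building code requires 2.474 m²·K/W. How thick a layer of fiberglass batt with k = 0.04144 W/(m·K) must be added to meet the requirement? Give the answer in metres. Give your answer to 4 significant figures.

ΔR = 2.474 − 0.9054 = 1.5686 m²·K/W
L = ΔR × k = 1.5686 × 0.04144 = 0.065003 m

0.06500 m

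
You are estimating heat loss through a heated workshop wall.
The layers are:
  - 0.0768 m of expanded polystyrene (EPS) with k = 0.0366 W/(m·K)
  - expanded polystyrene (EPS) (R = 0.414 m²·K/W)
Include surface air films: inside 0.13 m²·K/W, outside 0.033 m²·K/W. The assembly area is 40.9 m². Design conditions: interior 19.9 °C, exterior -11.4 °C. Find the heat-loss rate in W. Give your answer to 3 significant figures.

479 W

0.0768/0.0366 = 2.098
R_total = 0.13 + 2.098 + 0.414 + 0.033 = 2.675 m²·K/W
Q = A·ΔT/R = 40.9 × (19.9 − (-11.4)) / 2.675 = 478.5 W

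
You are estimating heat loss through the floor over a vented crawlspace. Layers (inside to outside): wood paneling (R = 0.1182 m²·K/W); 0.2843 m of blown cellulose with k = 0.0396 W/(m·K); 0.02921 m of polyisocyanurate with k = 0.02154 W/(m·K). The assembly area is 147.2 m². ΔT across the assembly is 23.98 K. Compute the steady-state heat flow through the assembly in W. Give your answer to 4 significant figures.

407.9 W

0.2843/0.0396 = 7.1793
0.02921/0.02154 = 1.3561
R_total = 0.1182 + 7.1793 + 1.3561 = 8.6536 m²·K/W
Q = A·ΔT/R = 147.2 × 23.98 / 8.6536 = 407.91 W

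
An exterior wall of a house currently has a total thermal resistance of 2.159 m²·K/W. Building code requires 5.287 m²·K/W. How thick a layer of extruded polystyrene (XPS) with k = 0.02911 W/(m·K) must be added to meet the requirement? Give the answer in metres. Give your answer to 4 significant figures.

0.09106 m

ΔR = 5.287 − 2.159 = 3.128 m²·K/W
L = ΔR × k = 3.128 × 0.02911 = 0.091056 m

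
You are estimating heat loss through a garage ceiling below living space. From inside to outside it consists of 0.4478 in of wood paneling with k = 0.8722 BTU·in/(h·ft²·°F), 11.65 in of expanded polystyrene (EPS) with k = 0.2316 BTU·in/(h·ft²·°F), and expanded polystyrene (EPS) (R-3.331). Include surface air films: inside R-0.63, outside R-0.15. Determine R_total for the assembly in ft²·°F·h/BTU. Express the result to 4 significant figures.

0.4478/0.8722 = 0.51341
11.65/0.2316 = 50.302
R_total = 0.63 + 0.51341 + 50.302 + 3.331 + 0.15 = 54.927 ft²·°F·h/BTU

54.93 ft²·°F·h/BTU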